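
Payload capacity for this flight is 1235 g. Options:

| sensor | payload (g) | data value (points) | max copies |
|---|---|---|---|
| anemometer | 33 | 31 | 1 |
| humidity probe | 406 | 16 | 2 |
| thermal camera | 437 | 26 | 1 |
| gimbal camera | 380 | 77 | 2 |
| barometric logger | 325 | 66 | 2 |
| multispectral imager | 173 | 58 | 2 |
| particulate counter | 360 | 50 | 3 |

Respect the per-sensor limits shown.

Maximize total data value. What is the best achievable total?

Density check — anemometer 0.94, multispectral imager 0.34, barometric logger 0.20, gimbal camera 0.20 are the best per g.
Taking the top-ratio sensors first gives anemometer + 2×barometric logger + 2×multispectral imager for 279 (1029 g).
Replace 2×barometric logger with 2×gimbal camera: the trade gains 22 net, giving 301 at 1139 g.

301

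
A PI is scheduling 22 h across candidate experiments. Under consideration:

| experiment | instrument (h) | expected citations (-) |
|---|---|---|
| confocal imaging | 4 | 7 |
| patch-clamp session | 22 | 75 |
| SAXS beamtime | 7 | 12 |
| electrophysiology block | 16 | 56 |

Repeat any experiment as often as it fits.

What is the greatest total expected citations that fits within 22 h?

75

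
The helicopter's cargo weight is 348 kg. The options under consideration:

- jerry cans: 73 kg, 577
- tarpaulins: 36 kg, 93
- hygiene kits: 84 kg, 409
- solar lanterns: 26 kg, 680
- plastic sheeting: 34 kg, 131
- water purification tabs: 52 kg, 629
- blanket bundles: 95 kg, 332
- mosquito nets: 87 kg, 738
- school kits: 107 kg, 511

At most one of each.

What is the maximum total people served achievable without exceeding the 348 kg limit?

A density-first pass picks jerry cans + hygiene kits + solar lanterns + water purification tabs + mosquito nets — 3033 at 322 kg.
Dropping hygiene kits frees 84 kg; slotting in school kits (107 kg) lifts the total to 3135 at 345 kg.
The closest alternative, jerry cans + hygiene kits + solar lanterns + water purification tabs + mosquito nets, reaches only 3033.

3135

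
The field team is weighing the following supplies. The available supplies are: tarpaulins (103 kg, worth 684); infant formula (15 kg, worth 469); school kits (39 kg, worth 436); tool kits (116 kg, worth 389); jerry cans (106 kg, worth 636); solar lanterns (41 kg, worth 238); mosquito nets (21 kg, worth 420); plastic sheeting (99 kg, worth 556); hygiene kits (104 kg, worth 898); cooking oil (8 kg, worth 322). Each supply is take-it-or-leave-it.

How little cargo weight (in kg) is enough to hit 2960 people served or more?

Minimise kg subject to total people served ≥ 2960.
Taking infant formula + school kits + mosquito nets + plastic sheeting + hygiene kits + cooking oil gives 3101 (≥ 2960) for 286 kg.
Below 286 kg the best achievable stays under 2960.

286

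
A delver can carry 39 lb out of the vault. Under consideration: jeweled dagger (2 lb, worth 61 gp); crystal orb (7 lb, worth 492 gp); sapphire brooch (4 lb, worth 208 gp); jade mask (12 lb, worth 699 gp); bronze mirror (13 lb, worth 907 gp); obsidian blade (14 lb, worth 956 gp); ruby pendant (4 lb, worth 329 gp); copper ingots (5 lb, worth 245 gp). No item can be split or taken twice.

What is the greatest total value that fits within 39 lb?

2684

Crystal orb + bronze mirror + obsidian blade + ruby pendant uses 38 of the 39 lb and totals 2684.
The closest alternative, crystal orb + bronze mirror + obsidian blade + copper ingots, reaches only 2600.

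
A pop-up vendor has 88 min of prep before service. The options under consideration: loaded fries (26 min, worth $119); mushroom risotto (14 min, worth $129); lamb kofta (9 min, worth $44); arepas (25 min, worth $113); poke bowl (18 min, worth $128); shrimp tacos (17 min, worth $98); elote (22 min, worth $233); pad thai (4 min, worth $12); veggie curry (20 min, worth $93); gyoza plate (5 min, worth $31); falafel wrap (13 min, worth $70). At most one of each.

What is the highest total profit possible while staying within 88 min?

670

A density-first pass picks mushroom risotto + lamb kofta + poke bowl + shrimp tacos + elote + gyoza plate — 663 at 85 min.
The 14 min tied up in lamb kofta and gyoza plate is better spent on pad thai + falafel wrap — total rises to 670 (88 min).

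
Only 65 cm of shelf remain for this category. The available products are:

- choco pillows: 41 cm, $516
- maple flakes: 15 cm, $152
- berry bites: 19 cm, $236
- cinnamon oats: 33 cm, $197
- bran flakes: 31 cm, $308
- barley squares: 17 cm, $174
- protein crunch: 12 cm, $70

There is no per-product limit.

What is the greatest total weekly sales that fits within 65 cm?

752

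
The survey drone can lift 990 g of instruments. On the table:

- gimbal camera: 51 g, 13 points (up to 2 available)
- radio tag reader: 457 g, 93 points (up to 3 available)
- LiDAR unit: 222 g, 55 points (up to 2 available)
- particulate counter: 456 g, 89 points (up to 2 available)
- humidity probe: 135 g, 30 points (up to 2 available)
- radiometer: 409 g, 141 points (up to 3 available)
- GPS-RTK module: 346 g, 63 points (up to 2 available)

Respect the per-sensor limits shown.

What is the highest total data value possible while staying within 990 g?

Taking the top-ratio sensors first gives 2×gimbal camera + 2×radiometer for 308 (920 g).
The 102 g tied up in 2×gimbal camera is better spent on humidity probe — total rises to 312 (953 g).

312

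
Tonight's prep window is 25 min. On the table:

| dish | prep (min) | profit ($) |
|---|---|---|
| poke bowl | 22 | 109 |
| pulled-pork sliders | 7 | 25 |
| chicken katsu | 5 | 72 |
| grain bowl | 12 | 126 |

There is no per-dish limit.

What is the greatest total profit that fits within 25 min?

Ranking by ratio (profit/min): chicken katsu 14.40, grain bowl 10.50, poke bowl 4.95, pulled-pork sliders 3.57.
Best packing: 5×chicken katsu — 25 min, 360 total.

360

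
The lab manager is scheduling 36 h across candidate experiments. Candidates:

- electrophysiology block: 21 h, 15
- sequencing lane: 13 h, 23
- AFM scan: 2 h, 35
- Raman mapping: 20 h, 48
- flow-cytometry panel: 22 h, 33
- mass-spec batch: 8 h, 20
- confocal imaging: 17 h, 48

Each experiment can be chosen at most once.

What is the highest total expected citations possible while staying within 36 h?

Ranking by ratio (expected citations/h): AFM scan 17.50, confocal imaging 2.82, mass-spec batch 2.50.
The ratio heuristic lands on AFM scan + mass-spec batch + confocal imaging (103) but leaves 9 h idle.
The 25 h tied up in mass-spec batch and confocal imaging is better spent on sequencing lane + Raman mapping — total rises to 106 (35 h).
An exhaustive check of the 128 subsets confirms 106.

106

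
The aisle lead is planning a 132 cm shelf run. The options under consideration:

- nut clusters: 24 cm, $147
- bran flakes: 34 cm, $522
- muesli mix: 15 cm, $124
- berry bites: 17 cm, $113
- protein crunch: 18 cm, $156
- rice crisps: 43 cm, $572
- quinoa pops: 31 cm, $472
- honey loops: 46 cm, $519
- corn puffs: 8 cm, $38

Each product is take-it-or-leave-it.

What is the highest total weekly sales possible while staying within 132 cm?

Density check — bran flakes 15.35, quinoa pops 15.23, rice crisps 13.30, honey loops 11.28 are the best per cm.
Taking the top-ratio products first gives bran flakes + protein crunch + rice crisps + quinoa pops for 1722 (126 cm).
The 18 cm tied up in protein crunch is better spent on muesli mix + corn puffs — total rises to 1728 (131 cm).
Next best is bran flakes + protein crunch + rice crisps + quinoa pops at 1722 (126 cm) — short by 6.

1728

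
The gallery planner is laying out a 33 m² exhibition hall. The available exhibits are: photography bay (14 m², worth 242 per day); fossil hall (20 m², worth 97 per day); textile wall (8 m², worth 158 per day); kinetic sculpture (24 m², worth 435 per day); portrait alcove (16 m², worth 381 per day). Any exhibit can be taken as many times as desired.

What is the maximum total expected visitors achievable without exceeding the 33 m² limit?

By expected visitors per m²: portrait alcove 23.81, textile wall 19.75, kinetic sculpture 18.12 lead.
Taking 2×portrait alcove: 32 m² used, 762 in expected visitors.
Nothing else within 33 m² beats 762.

762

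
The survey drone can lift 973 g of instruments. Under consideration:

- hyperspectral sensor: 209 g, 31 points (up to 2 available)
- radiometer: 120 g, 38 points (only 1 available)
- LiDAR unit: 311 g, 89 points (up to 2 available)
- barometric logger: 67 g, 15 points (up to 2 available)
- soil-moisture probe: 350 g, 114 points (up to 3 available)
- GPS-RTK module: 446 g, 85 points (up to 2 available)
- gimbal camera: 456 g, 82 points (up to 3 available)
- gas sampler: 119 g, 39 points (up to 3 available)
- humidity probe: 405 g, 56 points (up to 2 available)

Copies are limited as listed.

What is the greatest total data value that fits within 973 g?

306

Ranking by ratio (data value/g): gas sampler 0.33, soil-moisture probe 0.33, radiometer 0.32.
Taking the top-ratio sensors first gives radiometer + 2×barometric logger + soil-moisture probe + 3×gas sampler for 299 (961 g).
The 373 g tied up in radiometer and 2×barometric logger and gas sampler is better spent on soil-moisture probe — total rises to 306 (938 g).
That's the maximum — no swap from here does better than 306.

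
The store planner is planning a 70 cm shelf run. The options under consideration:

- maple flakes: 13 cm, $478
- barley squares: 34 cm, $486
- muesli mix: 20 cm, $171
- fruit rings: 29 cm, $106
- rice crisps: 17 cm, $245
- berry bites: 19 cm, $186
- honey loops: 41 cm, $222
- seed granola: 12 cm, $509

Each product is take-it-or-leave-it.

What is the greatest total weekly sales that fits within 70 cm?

1473

By weekly sales per cm: seed granola 42.42, maple flakes 36.77, rice crisps 14.41, barley squares 14.29 lead.
Greedy by ratio would take maple flakes + rice crisps + berry bites + seed granola: 61 cm used, total 1418.
Replace rice crisps and berry bites with barley squares: the trade gains 55 net, giving 1473 at 59 cm.
Runner-up maple flakes + rice crisps + berry bites + seed granola tops out at 1418.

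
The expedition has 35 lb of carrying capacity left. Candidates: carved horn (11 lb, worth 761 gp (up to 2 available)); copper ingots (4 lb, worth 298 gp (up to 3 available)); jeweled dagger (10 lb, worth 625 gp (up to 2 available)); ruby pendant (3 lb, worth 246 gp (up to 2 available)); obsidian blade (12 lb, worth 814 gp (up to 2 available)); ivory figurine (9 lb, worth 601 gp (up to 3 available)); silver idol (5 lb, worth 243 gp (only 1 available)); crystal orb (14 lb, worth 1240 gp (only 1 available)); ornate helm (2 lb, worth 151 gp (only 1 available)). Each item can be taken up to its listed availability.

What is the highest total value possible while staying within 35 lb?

Taking the top-ratio items first gives 3×copper ingots + 2×ruby pendant + crystal orb + ornate helm for 2777 (34 lb).
Dropping 2×copper ingots and ornate helm frees 10 lb; slotting in carved horn (11 lb) lifts the total to 2791 at 35 lb.
That's the maximum — no swap from here does better than 2791.

2791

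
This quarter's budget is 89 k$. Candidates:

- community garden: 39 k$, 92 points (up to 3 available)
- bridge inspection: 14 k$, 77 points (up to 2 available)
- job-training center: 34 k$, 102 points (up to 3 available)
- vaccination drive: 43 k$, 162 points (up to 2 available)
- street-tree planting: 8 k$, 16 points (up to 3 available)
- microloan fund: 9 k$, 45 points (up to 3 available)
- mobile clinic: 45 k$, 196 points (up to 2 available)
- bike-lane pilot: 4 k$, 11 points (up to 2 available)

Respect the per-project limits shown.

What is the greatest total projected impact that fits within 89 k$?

Taking the top-ratio projects first gives 2×bridge inspection + job-training center + 3×microloan fund for 391 (89 k$).
Replace bridge inspection and job-training center with mobile clinic: the trade gains 17 net, giving 408 at 86 k$.
That's the maximum — no swap from here does better than 408.

408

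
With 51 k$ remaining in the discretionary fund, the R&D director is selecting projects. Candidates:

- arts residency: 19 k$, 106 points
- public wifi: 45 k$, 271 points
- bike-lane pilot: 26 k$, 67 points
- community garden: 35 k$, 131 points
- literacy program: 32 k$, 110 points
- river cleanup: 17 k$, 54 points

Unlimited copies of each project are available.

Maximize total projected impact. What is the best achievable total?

271

Ranking by ratio (projected impact/k$): public wifi 6.02, arts residency 5.58, community garden 3.74, literacy program 3.44.
The ratio ordering already packs tightly: public wifi, 45 k$, 271.
Every other selection either busts 51 k$ or fails to beat 271.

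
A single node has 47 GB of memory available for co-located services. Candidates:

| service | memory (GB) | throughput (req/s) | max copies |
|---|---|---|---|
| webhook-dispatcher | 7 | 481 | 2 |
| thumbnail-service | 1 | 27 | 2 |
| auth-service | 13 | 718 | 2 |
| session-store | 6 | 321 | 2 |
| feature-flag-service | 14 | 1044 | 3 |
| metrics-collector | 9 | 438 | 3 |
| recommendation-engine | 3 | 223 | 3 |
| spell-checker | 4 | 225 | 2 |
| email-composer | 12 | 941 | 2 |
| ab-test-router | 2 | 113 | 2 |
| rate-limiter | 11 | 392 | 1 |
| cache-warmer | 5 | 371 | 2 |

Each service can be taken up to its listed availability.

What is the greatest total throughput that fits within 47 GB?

Ranking by ratio (throughput/GB): email-composer 78.42, feature-flag-service 74.57, recommendation-engine 74.33, cache-warmer 74.20.
Best packing: feature-flag-service + 3×recommendation-engine + 2×email-composer — 47 GB, 3595 total.
Nothing else within 47 GB beats 3595.

3595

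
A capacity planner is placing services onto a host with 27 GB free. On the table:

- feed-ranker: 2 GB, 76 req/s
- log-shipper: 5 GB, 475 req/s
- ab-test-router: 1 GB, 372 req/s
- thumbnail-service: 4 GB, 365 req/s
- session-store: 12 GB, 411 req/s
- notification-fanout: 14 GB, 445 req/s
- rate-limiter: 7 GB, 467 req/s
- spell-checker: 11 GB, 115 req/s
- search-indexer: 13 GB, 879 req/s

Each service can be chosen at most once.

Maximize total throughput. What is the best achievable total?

2193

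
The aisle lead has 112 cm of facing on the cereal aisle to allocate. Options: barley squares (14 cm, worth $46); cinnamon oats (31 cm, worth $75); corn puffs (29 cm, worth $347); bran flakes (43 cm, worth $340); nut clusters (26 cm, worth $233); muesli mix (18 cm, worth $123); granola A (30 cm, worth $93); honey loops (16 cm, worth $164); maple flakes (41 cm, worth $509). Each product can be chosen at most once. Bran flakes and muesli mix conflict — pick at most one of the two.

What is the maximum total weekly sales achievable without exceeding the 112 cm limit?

Corn puffs + nut clusters + honey loops + maple flakes uses 112 of the 112 cm and totals 1253.
That's the maximum — no feasible swap from here does better than 1253.

1253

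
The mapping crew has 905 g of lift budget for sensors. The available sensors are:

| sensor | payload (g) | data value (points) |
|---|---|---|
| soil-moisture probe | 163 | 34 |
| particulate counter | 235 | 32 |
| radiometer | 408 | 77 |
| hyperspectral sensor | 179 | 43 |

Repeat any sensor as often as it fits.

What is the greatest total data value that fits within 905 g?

215

By data value per g: hyperspectral sensor 0.24, soil-moisture probe 0.21, radiometer 0.19, particulate counter 0.14 lead.
Taking 5×hyperspectral sensor: 895 g used, 215 in data value.
Nothing else within 905 g beats 215.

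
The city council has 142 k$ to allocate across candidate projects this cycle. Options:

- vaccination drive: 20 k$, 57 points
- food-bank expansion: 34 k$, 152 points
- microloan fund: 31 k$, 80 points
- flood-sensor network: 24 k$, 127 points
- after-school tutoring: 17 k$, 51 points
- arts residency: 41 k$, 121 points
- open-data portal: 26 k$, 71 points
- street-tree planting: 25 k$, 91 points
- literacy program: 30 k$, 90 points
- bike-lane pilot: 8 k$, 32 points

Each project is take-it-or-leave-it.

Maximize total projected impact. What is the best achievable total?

549

Ranking by ratio (projected impact/k$): flood-sensor network 5.29, food-bank expansion 4.47, bike-lane pilot 4.00, street-tree planting 3.64.
Taking the top-ratio projects first gives food-bank expansion + flood-sensor network + after-school tutoring + street-tree planting + literacy program + bike-lane pilot for 543 (138 k$).
Dropping after-school tutoring frees 17 k$; slotting in vaccination drive (20 k$) lifts the total to 549 at 141 k$.
That's the maximum — no swap from here does better than 549.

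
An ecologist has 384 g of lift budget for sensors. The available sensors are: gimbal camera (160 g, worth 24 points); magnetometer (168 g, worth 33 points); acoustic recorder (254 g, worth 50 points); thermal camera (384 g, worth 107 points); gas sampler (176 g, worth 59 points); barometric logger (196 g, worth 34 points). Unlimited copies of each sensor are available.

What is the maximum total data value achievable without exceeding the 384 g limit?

118

2×gas sampler uses 352 of the 384 g and totals 118.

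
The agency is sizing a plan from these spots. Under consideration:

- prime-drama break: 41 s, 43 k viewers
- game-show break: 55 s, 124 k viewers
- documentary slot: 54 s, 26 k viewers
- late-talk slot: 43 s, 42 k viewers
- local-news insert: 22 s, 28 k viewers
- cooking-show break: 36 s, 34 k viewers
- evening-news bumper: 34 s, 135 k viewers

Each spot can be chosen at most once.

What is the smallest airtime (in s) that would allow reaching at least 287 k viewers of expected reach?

Need the lightest bundle worth ≥ 287.
game-show break + local-news insert + evening-news bumper: 287 expected reach at 111 s.
No combination under 111 s hits 287.

111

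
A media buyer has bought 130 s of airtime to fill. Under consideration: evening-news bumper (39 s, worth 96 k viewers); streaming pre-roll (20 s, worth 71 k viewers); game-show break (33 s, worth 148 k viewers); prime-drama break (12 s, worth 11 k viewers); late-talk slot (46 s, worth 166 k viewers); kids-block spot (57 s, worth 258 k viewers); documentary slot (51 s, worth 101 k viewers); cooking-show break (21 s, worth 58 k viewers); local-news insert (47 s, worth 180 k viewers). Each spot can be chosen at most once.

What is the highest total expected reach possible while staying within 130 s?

By expected reach per s: kids-block spot 4.53, game-show break 4.48, local-news insert 3.83, late-talk slot 3.61 lead.
Greedy by ratio would take streaming pre-roll + game-show break + prime-drama break + kids-block spot: 122 s used, total 488.
Replace game-show break and prime-drama break with local-news insert: the trade gains 21 net, giving 509 at 124 s.
Runner-up evening-news bumper + game-show break + kids-block spot tops out at 502.

509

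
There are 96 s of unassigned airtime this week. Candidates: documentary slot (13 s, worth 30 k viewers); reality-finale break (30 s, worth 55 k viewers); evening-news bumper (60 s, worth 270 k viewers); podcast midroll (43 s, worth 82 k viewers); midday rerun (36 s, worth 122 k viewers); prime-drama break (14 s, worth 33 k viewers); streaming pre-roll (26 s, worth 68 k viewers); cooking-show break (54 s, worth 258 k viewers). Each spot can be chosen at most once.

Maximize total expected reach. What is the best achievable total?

By expected reach per s: cooking-show break 4.78, evening-news bumper 4.50, midday rerun 3.39 lead.
A density-first pass picks midday rerun + cooking-show break — 380 at 90 s.
Dropping cooking-show break frees 54 s; slotting in evening-news bumper (60 s) lifts the total to 392 at 96 s.
Next best is midday rerun + cooking-show break at 380 (90 s) — short by 12.

392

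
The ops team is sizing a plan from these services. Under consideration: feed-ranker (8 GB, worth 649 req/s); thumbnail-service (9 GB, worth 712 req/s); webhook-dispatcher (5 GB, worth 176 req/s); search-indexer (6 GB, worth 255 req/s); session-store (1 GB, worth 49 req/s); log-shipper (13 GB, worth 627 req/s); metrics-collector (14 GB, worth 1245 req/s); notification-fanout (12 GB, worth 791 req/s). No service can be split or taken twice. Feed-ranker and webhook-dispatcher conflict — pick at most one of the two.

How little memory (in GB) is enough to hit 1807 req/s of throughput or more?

Need the lightest bundle worth ≥ 1807.
feed-ranker + metrics-collector reaches 1894 using 22 GB.
No combination under 22 GB hits 1807.

22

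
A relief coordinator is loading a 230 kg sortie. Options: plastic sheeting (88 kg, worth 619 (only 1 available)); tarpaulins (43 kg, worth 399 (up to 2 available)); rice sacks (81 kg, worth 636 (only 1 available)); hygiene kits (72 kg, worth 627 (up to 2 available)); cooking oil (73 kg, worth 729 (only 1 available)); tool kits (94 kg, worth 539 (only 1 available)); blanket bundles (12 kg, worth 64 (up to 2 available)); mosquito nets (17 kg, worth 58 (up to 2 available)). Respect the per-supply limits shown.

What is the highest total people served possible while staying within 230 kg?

2052

A density-first pass picks 2×tarpaulins + cooking oil + 2×blanket bundles + 2×mosquito nets — 1771 at 217 kg.
The 131 kg tied up in cooking oil and 2×blanket bundles and 2×mosquito nets is better spent on 2×hygiene kits — total rises to 2052 (230 kg).
Every other selection either busts 230 kg or exceeds an availability limit or fails to beat 2052.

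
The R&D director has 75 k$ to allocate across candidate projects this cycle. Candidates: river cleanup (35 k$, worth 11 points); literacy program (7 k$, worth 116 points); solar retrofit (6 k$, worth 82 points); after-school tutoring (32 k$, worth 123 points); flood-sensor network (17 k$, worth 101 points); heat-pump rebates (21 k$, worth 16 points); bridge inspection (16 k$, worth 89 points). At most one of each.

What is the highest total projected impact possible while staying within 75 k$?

429

The ratio heuristic lands on literacy program + solar retrofit + flood-sensor network + heat-pump rebates + bridge inspection (404) but leaves 8 k$ idle.
The 27 k$ tied up in solar retrofit and heat-pump rebates is better spent on after-school tutoring — total rises to 429 (72 k$).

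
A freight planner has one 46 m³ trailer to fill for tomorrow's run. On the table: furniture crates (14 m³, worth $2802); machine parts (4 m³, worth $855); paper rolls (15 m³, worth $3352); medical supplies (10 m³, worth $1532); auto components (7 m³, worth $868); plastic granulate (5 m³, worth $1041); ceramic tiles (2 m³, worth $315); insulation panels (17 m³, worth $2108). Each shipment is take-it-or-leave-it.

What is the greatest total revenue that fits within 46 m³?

9042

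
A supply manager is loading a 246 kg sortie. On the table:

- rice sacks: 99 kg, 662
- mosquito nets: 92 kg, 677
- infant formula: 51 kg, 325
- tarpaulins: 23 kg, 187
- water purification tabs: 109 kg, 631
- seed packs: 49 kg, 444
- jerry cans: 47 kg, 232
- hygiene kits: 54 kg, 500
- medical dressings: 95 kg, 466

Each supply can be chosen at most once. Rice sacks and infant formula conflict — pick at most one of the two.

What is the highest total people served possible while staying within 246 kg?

1946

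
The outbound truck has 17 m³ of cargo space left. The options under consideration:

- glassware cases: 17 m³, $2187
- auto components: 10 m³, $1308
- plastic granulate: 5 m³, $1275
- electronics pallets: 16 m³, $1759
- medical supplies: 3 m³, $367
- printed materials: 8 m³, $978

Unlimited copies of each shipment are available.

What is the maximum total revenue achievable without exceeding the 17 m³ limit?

Best packing: 3×plastic granulate — 15 m³, 3825 total.
No other feasible combination exceeds 3825.

3825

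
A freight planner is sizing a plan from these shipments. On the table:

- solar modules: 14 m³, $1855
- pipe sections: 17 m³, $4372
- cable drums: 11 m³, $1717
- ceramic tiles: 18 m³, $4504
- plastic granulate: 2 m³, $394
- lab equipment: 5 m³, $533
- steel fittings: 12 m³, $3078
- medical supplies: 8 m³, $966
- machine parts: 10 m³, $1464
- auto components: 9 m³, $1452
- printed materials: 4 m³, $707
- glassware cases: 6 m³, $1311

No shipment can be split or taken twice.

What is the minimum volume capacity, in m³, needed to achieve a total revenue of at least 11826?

47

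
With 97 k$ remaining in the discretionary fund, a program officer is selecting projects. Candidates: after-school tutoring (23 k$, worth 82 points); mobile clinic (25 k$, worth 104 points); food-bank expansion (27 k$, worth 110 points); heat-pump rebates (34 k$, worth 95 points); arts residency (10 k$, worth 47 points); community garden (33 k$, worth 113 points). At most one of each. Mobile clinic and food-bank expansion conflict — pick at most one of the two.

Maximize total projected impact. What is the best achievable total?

352

By projected impact per k$: arts residency 4.70, mobile clinic 4.16, food-bank expansion 4.07, after-school tutoring 3.57 lead.
Taking after-school tutoring + food-bank expansion + arts residency + community garden: 93 k$ used, 352 in projected impact.
No other feasible combination exceeds 352.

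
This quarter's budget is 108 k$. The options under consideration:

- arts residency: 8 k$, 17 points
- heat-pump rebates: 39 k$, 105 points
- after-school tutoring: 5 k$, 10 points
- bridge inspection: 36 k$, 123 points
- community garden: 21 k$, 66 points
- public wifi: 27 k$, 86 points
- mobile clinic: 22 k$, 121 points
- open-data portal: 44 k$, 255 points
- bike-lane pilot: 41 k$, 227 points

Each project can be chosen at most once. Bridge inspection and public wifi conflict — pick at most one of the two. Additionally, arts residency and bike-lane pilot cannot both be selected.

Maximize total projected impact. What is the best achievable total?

603

Mobile clinic + open-data portal + bike-lane pilot uses 107 of the 108 k$ and totals 603.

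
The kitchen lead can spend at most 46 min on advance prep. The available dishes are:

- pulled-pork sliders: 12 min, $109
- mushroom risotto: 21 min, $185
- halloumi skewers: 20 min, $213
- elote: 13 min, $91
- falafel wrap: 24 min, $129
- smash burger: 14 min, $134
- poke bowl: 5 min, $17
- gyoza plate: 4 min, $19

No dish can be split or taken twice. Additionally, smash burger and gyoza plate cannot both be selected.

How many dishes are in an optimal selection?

3

The maximum profit within 46 min is 456.
For example pulled-pork sliders + halloumi skewers + smash burger achieves it, using 46 min.
Every optimal selection uses 3 dishes.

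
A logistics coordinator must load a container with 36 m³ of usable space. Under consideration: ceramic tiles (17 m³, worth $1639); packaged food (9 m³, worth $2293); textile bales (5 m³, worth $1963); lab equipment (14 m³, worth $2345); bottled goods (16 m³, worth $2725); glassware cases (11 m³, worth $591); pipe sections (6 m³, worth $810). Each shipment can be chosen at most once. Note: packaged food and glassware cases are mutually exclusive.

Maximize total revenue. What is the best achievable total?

7791

Best packing: packaged food + textile bales + bottled goods + pipe sections — 36 m³, 7791 total.
An exhaustive check of the 128 subsets confirms 7791.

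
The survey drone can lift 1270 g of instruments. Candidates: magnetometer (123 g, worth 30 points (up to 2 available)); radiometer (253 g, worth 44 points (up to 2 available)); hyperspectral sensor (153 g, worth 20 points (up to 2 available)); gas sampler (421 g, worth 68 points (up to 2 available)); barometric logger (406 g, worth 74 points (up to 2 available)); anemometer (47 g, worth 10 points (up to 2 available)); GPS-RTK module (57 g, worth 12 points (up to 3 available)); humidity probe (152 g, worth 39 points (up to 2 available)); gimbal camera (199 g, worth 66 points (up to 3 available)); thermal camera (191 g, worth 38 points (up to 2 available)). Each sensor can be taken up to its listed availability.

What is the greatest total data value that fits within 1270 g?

360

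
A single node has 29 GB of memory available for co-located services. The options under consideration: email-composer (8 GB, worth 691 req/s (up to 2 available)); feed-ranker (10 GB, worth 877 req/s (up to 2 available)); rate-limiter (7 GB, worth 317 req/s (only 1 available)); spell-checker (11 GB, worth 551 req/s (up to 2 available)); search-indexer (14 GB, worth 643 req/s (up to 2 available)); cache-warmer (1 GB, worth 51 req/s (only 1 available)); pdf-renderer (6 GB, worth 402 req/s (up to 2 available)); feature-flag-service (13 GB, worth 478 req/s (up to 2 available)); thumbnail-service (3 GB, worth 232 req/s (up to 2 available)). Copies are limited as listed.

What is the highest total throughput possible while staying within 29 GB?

Ranking by ratio (throughput/GB): feed-ranker 87.70, email-composer 86.38, thumbnail-service 77.33, pdf-renderer 67.00.
The ratio ordering already packs tightly: email-composer + 2×feed-ranker + cache-warmer, 29 GB, 2496.
That's the maximum — no swap from here does better than 2496.

2496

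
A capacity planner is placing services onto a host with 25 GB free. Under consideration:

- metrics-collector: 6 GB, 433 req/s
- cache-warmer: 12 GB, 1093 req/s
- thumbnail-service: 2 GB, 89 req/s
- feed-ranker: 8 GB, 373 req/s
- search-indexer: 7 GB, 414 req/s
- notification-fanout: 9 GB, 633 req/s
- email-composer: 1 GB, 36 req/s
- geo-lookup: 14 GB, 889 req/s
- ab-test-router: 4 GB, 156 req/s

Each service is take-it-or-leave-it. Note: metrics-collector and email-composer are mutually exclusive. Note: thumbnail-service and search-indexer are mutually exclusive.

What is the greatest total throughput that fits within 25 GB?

1940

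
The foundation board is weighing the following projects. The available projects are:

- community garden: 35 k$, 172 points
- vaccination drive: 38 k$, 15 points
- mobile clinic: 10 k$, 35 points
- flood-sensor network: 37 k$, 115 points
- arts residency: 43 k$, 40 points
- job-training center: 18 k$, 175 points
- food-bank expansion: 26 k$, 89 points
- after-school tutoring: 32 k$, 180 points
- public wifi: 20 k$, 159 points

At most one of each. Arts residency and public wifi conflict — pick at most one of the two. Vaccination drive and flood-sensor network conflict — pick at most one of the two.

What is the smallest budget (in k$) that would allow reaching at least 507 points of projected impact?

Need the lightest bundle worth ≥ 507.
job-training center + after-school tutoring + public wifi: 514 projected impact at 70 k$.
Any bundle with less than 70 k$ falls short of 507.

70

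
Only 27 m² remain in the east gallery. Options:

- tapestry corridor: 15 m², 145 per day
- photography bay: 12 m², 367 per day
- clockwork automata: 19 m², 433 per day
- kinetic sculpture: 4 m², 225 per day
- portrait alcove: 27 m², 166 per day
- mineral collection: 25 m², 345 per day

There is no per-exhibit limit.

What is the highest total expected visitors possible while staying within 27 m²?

1350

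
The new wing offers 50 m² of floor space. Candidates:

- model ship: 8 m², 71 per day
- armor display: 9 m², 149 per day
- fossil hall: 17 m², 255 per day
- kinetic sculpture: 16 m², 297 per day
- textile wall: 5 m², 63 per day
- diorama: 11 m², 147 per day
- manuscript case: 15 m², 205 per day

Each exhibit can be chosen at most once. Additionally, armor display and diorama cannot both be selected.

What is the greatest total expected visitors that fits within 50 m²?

772

Taking the top-ratio exhibits first gives armor display + fossil hall + kinetic sculpture + textile wall for 764 (47 m²).
Dropping textile wall frees 5 m²; slotting in model ship (8 m²) lifts the total to 772 at 50 m².
The closest alternative, armor display + fossil hall + kinetic sculpture + textile wall, reaches only 764.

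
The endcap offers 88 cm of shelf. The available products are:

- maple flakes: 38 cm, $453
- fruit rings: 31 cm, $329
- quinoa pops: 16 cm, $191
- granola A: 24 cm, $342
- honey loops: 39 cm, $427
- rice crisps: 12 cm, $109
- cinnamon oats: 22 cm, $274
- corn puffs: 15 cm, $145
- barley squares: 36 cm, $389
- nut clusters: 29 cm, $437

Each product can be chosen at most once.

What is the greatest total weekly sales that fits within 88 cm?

Density check — nut clusters 15.07, granola A 14.25, cinnamon oats 12.45 are the best per cm.
Best packing: granola A + rice crisps + cinnamon oats + nut clusters — 87 cm, 1162 total.
The closest alternative, quinoa pops + granola A + corn puffs + nut clusters, reaches only 1115.

1162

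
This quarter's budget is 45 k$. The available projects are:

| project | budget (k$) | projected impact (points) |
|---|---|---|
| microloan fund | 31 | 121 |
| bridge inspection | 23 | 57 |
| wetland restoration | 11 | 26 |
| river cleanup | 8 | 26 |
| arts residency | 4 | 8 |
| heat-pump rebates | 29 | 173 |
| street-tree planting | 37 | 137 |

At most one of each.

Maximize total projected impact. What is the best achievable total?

Best packing: wetland restoration + arts residency + heat-pump rebates — 44 k$, 207 total.
The spare 1 k$ is too small for any remaining project, and no exchange beats 207.

207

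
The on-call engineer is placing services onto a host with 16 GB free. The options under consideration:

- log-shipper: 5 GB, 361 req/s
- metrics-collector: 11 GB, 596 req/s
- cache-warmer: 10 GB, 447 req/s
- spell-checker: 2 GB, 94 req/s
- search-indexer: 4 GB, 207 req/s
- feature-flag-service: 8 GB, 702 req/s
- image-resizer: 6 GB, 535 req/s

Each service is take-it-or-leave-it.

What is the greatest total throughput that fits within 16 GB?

Density check — image-resizer 89.17, feature-flag-service 87.75, log-shipper 72.20 are the best per GB.
Spell-checker + feature-flag-service + image-resizer uses 16 of the 16 GB and totals 1331.
Next best is feature-flag-service + image-resizer at 1237 (14 GB) — short by 94.

1331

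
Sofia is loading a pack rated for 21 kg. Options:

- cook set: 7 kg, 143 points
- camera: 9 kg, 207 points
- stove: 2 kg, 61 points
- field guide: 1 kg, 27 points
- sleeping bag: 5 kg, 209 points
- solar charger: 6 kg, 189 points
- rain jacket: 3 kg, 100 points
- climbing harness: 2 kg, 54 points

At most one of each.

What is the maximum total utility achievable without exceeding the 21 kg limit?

By utility per kg: sleeping bag 41.80, rain jacket 33.33, solar charger 31.50 lead.
A density-first pass picks stove + field guide + sleeping bag + solar charger + rain jacket + climbing harness — 640 at 19 kg.
Dropping stove and field guide and climbing harness frees 5 kg; slotting in cook set (7 kg) lifts the total to 641 at 21 kg.
The closest alternative, stove + field guide + sleeping bag + solar charger + rain jacket + climbing harness, reaches only 640.

641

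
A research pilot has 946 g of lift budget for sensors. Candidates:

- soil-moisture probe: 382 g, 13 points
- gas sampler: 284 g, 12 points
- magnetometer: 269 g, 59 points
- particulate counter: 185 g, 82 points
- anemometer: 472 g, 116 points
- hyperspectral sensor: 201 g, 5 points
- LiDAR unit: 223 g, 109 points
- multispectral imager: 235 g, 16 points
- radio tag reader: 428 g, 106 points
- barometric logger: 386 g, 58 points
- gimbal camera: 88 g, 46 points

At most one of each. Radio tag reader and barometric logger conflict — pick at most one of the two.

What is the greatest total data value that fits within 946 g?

Taking particulate counter + LiDAR unit + radio tag reader + gimbal camera: 924 g used, 343 in data value.

343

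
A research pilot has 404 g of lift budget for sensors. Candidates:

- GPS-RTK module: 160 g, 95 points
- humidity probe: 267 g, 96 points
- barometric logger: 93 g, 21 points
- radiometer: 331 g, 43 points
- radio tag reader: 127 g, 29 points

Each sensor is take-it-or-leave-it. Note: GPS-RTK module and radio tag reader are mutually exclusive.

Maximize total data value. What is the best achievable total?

Humidity probe + radio tag reader uses 394 of the 404 g and totals 125.

125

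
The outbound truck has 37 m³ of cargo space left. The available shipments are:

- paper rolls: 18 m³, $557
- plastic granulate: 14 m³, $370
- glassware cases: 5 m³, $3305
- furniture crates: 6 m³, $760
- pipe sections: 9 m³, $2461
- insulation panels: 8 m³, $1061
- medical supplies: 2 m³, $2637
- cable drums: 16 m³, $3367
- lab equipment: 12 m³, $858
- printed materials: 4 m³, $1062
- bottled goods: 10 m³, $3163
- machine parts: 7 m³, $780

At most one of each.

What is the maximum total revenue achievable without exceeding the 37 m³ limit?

13534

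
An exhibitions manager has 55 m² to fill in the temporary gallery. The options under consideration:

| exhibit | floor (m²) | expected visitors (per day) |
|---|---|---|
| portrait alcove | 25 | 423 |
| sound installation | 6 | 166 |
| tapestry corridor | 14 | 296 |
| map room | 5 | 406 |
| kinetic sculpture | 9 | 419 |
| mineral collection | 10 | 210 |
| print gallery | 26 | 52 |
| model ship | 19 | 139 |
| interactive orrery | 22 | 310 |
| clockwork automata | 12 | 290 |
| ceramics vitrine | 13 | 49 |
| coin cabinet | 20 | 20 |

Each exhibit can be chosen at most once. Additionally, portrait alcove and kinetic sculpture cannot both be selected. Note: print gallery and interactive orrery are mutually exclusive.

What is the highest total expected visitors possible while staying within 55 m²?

1621

Taking the top-ratio exhibits first gives sound installation + tapestry corridor + map room + kinetic sculpture + clockwork automata for 1577 (46 m²).
Replace sound installation with mineral collection: the trade gains 44 net, giving 1621 at 50 m².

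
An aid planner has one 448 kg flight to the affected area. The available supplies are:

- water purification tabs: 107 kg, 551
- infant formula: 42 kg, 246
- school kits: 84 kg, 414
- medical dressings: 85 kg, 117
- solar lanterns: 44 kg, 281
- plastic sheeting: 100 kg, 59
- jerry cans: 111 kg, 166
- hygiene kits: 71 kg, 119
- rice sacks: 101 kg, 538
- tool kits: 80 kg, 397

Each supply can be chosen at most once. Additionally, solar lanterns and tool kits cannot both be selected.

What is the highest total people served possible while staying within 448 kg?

Water purification tabs + infant formula + school kits + rice sacks + tool kits uses 414 of the 448 kg and totals 2146.
Next best is water purification tabs + infant formula + school kits + solar lanterns + rice sacks at 2030 (378 kg) — short by 116.

2146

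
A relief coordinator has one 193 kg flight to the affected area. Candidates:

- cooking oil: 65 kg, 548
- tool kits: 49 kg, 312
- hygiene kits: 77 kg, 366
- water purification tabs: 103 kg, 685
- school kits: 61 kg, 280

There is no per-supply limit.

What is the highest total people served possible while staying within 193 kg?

1408

The ratio ordering already packs tightly: 2×cooking oil + tool kits, 179 kg, 1408.
Nothing else within 193 kg beats 1408.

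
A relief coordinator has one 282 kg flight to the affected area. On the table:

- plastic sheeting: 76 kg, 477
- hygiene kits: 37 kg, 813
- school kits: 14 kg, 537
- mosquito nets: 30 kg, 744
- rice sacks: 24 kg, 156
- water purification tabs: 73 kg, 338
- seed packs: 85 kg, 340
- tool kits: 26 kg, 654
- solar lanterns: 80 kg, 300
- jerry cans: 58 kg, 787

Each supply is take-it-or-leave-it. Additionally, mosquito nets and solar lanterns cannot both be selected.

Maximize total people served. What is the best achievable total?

4168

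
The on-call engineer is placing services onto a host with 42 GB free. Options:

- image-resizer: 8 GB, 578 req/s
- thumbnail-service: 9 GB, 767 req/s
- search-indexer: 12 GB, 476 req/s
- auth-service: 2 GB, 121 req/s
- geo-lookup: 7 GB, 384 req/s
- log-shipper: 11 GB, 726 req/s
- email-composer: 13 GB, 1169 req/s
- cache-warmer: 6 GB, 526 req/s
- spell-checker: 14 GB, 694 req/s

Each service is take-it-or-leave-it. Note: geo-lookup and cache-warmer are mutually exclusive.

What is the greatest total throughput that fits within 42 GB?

Taking the top-ratio services first gives image-resizer + thumbnail-service + auth-service + email-composer + cache-warmer for 3161 (38 GB).
The 8 GB tied up in image-resizer is better spent on log-shipper — total rises to 3309 (41 GB).
The spare 1 GB is too small for any remaining service, and no feasible exchange beats 3309.

3309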